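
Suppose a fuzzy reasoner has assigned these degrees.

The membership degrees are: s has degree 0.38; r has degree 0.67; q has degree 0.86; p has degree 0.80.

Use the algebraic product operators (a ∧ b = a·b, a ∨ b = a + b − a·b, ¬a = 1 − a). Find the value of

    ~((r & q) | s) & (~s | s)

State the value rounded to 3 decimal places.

r & q = a·b on (0.6700, 0.8600) = 0.5762
(r & q) | s = a + b − a·b on (0.5762, 0.3800) = 0.7372
~((r & q) | s) = 1 − 0.7372 = 0.2628
~s = 1 − 0.3800 = 0.6200
~s | s = a + b − a·b on (0.6200, 0.3800) = 0.7644
~((r & q) | s) & (~s | s) = a·b on (0.2628, 0.7644) = 0.2009

0.201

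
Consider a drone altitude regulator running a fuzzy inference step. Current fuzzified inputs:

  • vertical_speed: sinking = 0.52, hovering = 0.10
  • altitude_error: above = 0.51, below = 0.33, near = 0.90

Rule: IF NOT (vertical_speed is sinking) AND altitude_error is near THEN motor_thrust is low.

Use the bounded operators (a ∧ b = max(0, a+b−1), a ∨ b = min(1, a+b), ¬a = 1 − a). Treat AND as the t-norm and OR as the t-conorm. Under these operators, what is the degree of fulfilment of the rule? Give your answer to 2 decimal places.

0.38

firing strength: ¬sinking=1−0.52=0.48, near=0.90; AND[max(0, a+b−1)] → w = 0.38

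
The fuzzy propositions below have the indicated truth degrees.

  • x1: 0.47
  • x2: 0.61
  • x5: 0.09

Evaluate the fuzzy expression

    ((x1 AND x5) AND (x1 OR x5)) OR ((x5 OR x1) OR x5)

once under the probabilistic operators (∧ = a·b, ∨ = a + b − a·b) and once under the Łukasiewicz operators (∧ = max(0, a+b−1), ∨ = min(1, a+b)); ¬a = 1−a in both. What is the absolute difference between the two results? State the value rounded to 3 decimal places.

0.079

Under probabilistic:
  x1 AND x5 = a·b on (0.4700, 0.0900) = 0.0423
  x1 OR x5 = a + b − a·b on (0.4700, 0.0900) = 0.5177
  (x1 AND x5) AND (x1 OR x5) = a·b on (0.0423, 0.5177) = 0.0219
  x5 OR x1 = a + b − a·b on (0.0900, 0.4700) = 0.5177
  (x5 OR x1) OR x5 = a + b − a·b on (0.5177, 0.0900) = 0.5611
  ((x1 AND x5) AND (x1 OR x5)) OR ((x5 OR x1) OR x5) = a + b − a·b on (0.0219, 0.5611) = 0.5707
  → value = 0.5707
Under Łukasiewicz:
  x1 AND x5 = max(0, a+b−1) on (0.47, 0.09) = 0.00
  x1 OR x5 = min(1, a+b) on (0.47, 0.09) = 0.56
  (x1 AND x5) AND (x1 OR x5) = max(0, a+b−1) on (0.00, 0.56) = 0.00
  x5 OR x1 = min(1, a+b) on (0.09, 0.47) = 0.56
  (x5 OR x1) OR x5 = min(1, a+b) on (0.56, 0.09) = 0.65
  ((x1 AND x5) AND (x1 OR x5)) OR ((x5 OR x1) OR x5) = min(1, a+b) on (0.00, 0.65) = 0.65
  → value = 0.6500
|0.5707 − 0.6500| = 0.079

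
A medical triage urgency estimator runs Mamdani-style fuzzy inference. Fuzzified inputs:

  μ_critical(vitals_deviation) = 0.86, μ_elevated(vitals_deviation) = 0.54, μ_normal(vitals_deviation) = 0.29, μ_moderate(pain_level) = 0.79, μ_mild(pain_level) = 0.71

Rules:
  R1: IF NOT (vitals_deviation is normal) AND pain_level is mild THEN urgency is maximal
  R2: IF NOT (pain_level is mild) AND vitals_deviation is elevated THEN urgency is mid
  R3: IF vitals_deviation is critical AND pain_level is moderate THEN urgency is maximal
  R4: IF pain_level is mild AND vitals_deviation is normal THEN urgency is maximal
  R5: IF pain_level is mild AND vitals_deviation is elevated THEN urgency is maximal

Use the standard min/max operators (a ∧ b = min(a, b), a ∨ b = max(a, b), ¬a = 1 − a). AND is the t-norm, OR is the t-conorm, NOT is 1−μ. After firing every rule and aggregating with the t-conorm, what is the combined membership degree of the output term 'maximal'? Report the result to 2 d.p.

R1: ¬normal=1−0.29=0.71, mild=0.71; AND[min(a, b)] → w = 0.71
R2: ¬mild=1−0.71=0.29, elevated=0.54; AND[min(a, b)] → w = 0.29
R3: critical=0.86, moderate=0.79; AND[min(a, b)] → w = 0.79
R4: mild=0.71, normal=0.29; AND[min(a, b)] → w = 0.29
R5: mild=0.71, elevated=0.54; AND[min(a, b)] → w = 0.54
Rules with consequent 'maximal': {R1, R3, R4, R5} → strengths 0.71, 0.79, 0.29, 0.54
Aggregate via t-conorm [max(a, b)]: 0.79

0.79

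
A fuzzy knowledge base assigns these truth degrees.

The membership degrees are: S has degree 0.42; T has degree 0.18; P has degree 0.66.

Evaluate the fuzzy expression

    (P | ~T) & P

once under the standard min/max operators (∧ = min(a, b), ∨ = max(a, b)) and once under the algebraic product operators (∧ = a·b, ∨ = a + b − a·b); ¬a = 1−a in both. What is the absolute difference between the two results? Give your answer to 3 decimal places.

0.040

Under standard min/max:
  ~T = 1 − 0.18 = 0.82
  P | ~T = max(a, b) on (0.66, 0.82) = 0.82
  (P | ~T) & P = min(a, b) on (0.82, 0.66) = 0.66
  → value = 0.6600
Under algebraic product:
  ~T = 1 − 0.1800 = 0.8200
  P | ~T = a + b − a·b on (0.6600, 0.8200) = 0.9388
  (P | ~T) & P = a·b on (0.9388, 0.6600) = 0.6196
  → value = 0.6196
|0.6600 − 0.6196| = 0.040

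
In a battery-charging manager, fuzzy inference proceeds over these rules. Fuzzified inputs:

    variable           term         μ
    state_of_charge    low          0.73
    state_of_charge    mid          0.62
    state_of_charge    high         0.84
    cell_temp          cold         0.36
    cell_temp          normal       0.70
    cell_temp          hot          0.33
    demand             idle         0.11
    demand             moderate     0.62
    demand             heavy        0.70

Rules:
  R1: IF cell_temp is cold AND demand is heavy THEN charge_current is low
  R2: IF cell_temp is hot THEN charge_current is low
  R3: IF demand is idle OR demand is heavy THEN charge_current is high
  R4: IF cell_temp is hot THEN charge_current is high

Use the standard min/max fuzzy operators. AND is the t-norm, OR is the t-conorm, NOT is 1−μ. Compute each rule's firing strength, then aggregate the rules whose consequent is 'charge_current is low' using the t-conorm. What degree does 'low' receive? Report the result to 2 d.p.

0.36

R1: cold=0.36, heavy=0.70; AND[min(a, b)] → w = 0.36
R2: hot=0.33 → w = 0.33
R3: idle=0.11, heavy=0.70; OR[max(a, b)] → w = 0.70
R4: hot=0.33 → w = 0.33
Rules with consequent 'low': {R1, R2} → strengths 0.36, 0.33
Aggregate via t-conorm [max(a, b)]: 0.36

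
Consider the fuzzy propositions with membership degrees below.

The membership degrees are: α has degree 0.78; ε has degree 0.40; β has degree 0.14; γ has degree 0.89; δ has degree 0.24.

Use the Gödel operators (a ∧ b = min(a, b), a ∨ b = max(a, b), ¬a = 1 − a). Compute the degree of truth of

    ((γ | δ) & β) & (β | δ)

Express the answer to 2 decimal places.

0.14

γ | δ = max(a, b) on (0.89, 0.24) = 0.89
(γ | δ) & β = min(a, b) on (0.89, 0.14) = 0.14
β | δ = max(a, b) on (0.14, 0.24) = 0.24
((γ | δ) & β) & (β | δ) = min(a, b) on (0.14, 0.24) = 0.14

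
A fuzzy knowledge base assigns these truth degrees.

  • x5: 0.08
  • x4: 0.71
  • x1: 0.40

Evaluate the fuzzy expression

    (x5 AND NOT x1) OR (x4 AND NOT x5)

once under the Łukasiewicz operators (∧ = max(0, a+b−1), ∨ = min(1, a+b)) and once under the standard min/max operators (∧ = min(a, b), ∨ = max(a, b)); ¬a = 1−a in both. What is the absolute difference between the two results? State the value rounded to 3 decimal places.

Under Łukasiewicz:
  NOT x1 = 1 − 0.40 = 0.60
  x5 AND NOT x1 = max(0, a+b−1) on (0.08, 0.60) = 0.00
  NOT x5 = 1 − 0.08 = 0.92
  x4 AND NOT x5 = max(0, a+b−1) on (0.71, 0.92) = 0.63
  (x5 AND NOT x1) OR (x4 AND NOT x5) = min(1, a+b) on (0.00, 0.63) = 0.63
  → value = 0.6300
Under standard min/max:
  NOT x1 = 1 − 0.40 = 0.60
  x5 AND NOT x1 = min(a, b) on (0.08, 0.60) = 0.08
  NOT x5 = 1 − 0.08 = 0.92
  x4 AND NOT x5 = min(a, b) on (0.71, 0.92) = 0.71
  (x5 AND NOT x1) OR (x4 AND NOT x5) = max(a, b) on (0.08, 0.71) = 0.71
  → value = 0.7100
|0.6300 − 0.7100| = 0.080

0.080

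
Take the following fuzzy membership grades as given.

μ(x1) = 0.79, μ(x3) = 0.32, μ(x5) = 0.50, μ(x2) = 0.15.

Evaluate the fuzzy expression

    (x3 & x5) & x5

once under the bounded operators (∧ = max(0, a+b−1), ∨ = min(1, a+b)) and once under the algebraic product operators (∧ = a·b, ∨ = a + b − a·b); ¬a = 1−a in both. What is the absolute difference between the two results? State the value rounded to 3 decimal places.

Under bounded:
  x3 & x5 = max(0, a+b−1) on (0.32, 0.50) = 0.00
  (x3 & x5) & x5 = max(0, a+b−1) on (0.00, 0.50) = 0.00
  → value = 0.0000
Under algebraic product:
  x3 & x5 = a·b on (0.3200, 0.5000) = 0.1600
  (x3 & x5) & x5 = a·b on (0.1600, 0.5000) = 0.0800
  → value = 0.0800
|0.0000 − 0.0800| = 0.080

0.080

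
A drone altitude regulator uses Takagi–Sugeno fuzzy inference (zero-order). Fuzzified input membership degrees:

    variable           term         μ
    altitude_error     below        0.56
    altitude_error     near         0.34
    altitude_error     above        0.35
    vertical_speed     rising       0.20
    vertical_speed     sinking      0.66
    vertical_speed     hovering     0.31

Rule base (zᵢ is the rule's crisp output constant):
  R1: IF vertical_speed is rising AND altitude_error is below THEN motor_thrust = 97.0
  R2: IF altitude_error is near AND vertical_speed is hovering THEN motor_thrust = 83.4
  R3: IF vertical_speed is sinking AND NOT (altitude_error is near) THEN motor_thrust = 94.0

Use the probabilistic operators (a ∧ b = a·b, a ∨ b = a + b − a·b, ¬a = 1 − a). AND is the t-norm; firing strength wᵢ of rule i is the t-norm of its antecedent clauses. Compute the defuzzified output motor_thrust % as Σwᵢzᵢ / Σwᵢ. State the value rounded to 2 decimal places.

R1 (z=97.0): rising=0.20, below=0.56; AND[a·b] → w = 0.1120
R2 (z=83.4): near=0.34, hovering=0.31; AND[a·b] → w = 0.1054
R3 (z=94.0): sinking=0.66, ¬near=1−0.34=0.66; AND[a·b] → w = 0.4356
Weighted average = (0.1120·97.0 + 0.1054·83.4 + 0.4356·94.0) / (0.1120 + 0.1054 + 0.4356)
  = 60.6008 / 0.6530 = 92.80

92.80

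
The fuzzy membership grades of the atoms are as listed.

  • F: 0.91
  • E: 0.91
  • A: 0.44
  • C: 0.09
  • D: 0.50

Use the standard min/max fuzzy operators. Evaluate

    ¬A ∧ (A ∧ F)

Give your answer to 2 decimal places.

¬A = 1 − 0.44 = 0.56
A ∧ F = min(a, b) on (0.44, 0.91) = 0.44
¬A ∧ (A ∧ F) = min(a, b) on (0.56, 0.44) = 0.44

0.44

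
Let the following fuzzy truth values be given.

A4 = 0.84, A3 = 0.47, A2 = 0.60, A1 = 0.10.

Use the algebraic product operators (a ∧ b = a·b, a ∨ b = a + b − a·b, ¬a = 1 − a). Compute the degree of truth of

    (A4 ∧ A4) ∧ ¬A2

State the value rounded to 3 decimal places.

0.282

A4 ∧ A4 = a·b on (0.8400, 0.8400) = 0.7056
¬A2 = 1 − 0.6000 = 0.4000
(A4 ∧ A4) ∧ ¬A2 = a·b on (0.7056, 0.4000) = 0.2822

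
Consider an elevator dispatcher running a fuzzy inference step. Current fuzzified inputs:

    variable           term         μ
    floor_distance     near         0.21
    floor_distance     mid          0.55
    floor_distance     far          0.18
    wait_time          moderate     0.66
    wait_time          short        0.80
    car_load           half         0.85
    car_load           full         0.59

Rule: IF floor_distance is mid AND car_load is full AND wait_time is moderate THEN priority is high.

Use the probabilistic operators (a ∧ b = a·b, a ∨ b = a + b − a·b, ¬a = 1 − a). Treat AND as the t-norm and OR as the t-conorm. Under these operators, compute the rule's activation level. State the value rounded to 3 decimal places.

firing strength: mid=0.55, full=0.59, moderate=0.66; AND[a·b] → w = 0.2142

0.214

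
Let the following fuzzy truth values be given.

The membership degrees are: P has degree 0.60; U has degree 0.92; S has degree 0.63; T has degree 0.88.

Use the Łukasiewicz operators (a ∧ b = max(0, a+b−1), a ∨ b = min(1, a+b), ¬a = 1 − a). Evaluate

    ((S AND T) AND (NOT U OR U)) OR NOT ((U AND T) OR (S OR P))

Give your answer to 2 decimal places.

0.51

S AND T = max(0, a+b−1) on (0.63, 0.88) = 0.51
NOT U = 1 − 0.92 = 0.08
NOT U OR U = min(1, a+b) on (0.08, 0.92) = 1.00
(S AND T) AND (NOT U OR U) = max(0, a+b−1) on (0.51, 1.00) = 0.51
U AND T = max(0, a+b−1) on (0.92, 0.88) = 0.80
S OR P = min(1, a+b) on (0.63, 0.60) = 1.00
(U AND T) OR (S OR P) = min(1, a+b) on (0.80, 1.00) = 1.00
NOT ((U AND T) OR (S OR P)) = 1 − 1.00 = 0.00
((S AND T) AND (NOT U OR U)) OR NOT ((U AND T) OR (S OR P)) = min(1, a+b) on (0.51, 0.00) = 0.51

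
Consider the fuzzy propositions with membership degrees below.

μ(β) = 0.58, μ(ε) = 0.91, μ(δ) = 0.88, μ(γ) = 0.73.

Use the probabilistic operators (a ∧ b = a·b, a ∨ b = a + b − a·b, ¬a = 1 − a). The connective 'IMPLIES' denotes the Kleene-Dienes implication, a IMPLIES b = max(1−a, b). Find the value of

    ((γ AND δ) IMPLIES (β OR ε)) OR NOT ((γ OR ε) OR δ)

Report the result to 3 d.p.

0.962

γ AND δ = a·b on (0.7300, 0.8800) = 0.6424
β OR ε = a + b − a·b on (0.5800, 0.9100) = 0.9622
(γ AND δ) IMPLIES (β OR ε)  [Kleene-Dienes: max(1−a, b)] with a=0.6424, b=0.9622 → 0.9622
γ OR ε = a + b − a·b on (0.7300, 0.9100) = 0.9757
(γ OR ε) OR δ = a + b − a·b on (0.9757, 0.8800) = 0.9971
NOT ((γ OR ε) OR δ) = 1 − 0.9971 = 0.0029
((γ AND δ) IMPLIES (β OR ε)) OR NOT ((γ OR ε) OR δ) = a + b − a·b on (0.9622, 0.0029) = 0.9623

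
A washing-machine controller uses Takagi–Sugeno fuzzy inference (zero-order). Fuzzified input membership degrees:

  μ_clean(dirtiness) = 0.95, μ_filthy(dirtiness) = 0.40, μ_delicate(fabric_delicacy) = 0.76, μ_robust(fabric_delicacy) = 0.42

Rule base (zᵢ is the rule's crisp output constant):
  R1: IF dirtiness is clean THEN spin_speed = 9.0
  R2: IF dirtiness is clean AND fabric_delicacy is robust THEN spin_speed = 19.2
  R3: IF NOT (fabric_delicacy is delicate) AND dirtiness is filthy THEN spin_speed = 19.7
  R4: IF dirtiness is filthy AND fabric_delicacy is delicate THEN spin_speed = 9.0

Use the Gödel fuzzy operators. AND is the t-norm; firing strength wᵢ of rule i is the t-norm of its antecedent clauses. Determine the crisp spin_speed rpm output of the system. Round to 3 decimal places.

R1 (z=9.0): clean=0.95 → w = 0.95
R2 (z=19.2): clean=0.95, robust=0.42; AND[min(a, b)] → w = 0.42
R3 (z=19.7): ¬delicate=1−0.76=0.24, filthy=0.40; AND[min(a, b)] → w = 0.24
R4 (z=9.0): filthy=0.40, delicate=0.76; AND[min(a, b)] → w = 0.40
Weighted average = (0.95·9.0 + 0.42·19.2 + 0.24·19.7 + 0.40·9.0) / (0.95 + 0.42 + 0.24 + 0.40)
  = 24.9420 / 2.0100 = 12.409

12.409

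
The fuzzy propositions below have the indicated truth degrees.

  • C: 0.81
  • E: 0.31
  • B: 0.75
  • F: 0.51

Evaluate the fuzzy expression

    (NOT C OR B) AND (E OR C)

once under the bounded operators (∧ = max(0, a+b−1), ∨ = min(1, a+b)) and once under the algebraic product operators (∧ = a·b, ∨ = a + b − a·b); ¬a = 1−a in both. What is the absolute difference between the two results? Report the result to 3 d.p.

Under bounded:
  NOT C = 1 − 0.81 = 0.19
  NOT C OR B = min(1, a+b) on (0.19, 0.75) = 0.94
  E OR C = min(1, a+b) on (0.31, 0.81) = 1.00
  (NOT C OR B) AND (E OR C) = max(0, a+b−1) on (0.94, 1.00) = 0.94
  → value = 0.9400
Under algebraic product:
  NOT C = 1 − 0.8100 = 0.1900
  NOT C OR B = a + b − a·b on (0.1900, 0.7500) = 0.7975
  E OR C = a + b − a·b on (0.3100, 0.8100) = 0.8689
  (NOT C OR B) AND (E OR C) = a·b on (0.7975, 0.8689) = 0.6929
  → value = 0.6929
|0.9400 − 0.6929| = 0.247

0.247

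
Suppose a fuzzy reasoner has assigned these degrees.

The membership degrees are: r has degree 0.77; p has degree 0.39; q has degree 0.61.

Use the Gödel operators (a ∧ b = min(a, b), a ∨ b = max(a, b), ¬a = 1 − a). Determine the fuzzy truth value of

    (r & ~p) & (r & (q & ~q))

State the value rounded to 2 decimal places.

~p = 1 − 0.39 = 0.61
r & ~p = min(a, b) on (0.77, 0.61) = 0.61
~q = 1 − 0.61 = 0.39
q & ~q = min(a, b) on (0.61, 0.39) = 0.39
r & (q & ~q) = min(a, b) on (0.77, 0.39) = 0.39
(r & ~p) & (r & (q & ~q)) = min(a, b) on (0.61, 0.39) = 0.39

0.39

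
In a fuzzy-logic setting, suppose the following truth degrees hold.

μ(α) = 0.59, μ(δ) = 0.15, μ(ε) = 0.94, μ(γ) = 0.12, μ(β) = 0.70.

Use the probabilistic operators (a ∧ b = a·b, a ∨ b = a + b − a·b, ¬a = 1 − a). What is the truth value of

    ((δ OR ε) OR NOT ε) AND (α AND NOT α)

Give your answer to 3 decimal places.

0.230

δ OR ε = a + b − a·b on (0.1500, 0.9400) = 0.9490
NOT ε = 1 − 0.9400 = 0.0600
(δ OR ε) OR NOT ε = a + b − a·b on (0.9490, 0.0600) = 0.9521
NOT α = 1 − 0.5900 = 0.4100
α AND NOT α = a·b on (0.5900, 0.4100) = 0.2419
((δ OR ε) OR NOT ε) AND (α AND NOT α) = a·b on (0.9521, 0.2419) = 0.2303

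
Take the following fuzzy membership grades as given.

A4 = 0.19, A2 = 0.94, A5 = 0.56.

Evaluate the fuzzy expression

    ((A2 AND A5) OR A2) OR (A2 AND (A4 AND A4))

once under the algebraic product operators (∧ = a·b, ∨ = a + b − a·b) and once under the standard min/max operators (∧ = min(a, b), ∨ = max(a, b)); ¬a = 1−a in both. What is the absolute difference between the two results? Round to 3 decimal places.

Under algebraic product:
  A2 AND A5 = a·b on (0.9400, 0.5600) = 0.5264
  (A2 AND A5) OR A2 = a + b − a·b on (0.5264, 0.9400) = 0.9716
  A4 AND A4 = a·b on (0.1900, 0.1900) = 0.0361
  A2 AND (A4 AND A4) = a·b on (0.9400, 0.0361) = 0.0339
  ((A2 AND A5) OR A2) OR (A2 AND (A4 AND A4)) = a + b − a·b on (0.9716, 0.0339) = 0.9725
  → value = 0.9725
Under standard min/max:
  A2 AND A5 = min(a, b) on (0.94, 0.56) = 0.56
  (A2 AND A5) OR A2 = max(a, b) on (0.56, 0.94) = 0.94
  A4 AND A4 = min(a, b) on (0.19, 0.19) = 0.19
  A2 AND (A4 AND A4) = min(a, b) on (0.94, 0.19) = 0.19
  ((A2 AND A5) OR A2) OR (A2 AND (A4 AND A4)) = max(a, b) on (0.94, 0.19) = 0.94
  → value = 0.9400
|0.9725 − 0.9400| = 0.033

0.033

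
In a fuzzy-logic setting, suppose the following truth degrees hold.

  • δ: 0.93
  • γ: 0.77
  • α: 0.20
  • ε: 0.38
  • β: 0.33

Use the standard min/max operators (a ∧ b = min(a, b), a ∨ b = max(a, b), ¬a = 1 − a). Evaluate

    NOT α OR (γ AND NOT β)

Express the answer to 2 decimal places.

NOT α = 1 − 0.20 = 0.80
NOT β = 1 − 0.33 = 0.67
γ AND NOT β = min(a, b) on (0.77, 0.67) = 0.67
NOT α OR (γ AND NOT β) = max(a, b) on (0.80, 0.67) = 0.80

0.80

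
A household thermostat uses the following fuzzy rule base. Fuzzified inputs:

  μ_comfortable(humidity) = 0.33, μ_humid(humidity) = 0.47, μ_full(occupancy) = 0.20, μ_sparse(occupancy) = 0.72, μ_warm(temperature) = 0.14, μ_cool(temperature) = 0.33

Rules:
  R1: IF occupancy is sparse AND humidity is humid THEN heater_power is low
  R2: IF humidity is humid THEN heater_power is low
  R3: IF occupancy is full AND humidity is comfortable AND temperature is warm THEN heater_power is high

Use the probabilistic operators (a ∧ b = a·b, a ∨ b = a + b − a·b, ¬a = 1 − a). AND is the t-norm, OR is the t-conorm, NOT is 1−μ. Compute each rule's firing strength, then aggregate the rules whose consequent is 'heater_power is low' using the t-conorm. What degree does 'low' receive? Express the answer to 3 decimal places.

R1: sparse=0.72, humid=0.47; AND[a·b] → w = 0.3384
R2: humid=0.47 → w = 0.4700
R3: full=0.20, comfortable=0.33, warm=0.14; AND[a·b] → w = 0.0092
Rules with consequent 'low': {R1, R2} → strengths 0.3384, 0.4700
Aggregate via t-conorm [a + b − a·b]: 0.6494

0.649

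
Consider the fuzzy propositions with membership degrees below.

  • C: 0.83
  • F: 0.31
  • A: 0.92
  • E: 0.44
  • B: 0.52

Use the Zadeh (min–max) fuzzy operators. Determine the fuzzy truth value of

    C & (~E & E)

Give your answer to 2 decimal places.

0.44

~E = 1 − 0.44 = 0.56
~E & E = min(a, b) on (0.56, 0.44) = 0.44
C & (~E & E) = min(a, b) on (0.83, 0.44) = 0.44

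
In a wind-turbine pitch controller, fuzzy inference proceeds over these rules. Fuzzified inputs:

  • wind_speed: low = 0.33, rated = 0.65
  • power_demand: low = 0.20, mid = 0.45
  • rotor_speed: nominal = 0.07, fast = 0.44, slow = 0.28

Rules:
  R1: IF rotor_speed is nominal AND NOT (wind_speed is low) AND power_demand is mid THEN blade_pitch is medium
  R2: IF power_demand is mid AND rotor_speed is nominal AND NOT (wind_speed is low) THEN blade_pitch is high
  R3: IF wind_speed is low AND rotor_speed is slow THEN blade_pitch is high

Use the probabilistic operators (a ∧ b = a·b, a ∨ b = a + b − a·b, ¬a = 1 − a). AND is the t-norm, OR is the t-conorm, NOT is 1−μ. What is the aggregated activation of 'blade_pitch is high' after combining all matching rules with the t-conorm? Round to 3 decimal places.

R1: nominal=0.07, ¬low=1−0.33=0.67, mid=0.45; AND[a·b] → w = 0.0211
R2: mid=0.45, nominal=0.07, ¬low=1−0.33=0.67; AND[a·b] → w = 0.0211
R3: low=0.33, slow=0.28; AND[a·b] → w = 0.0924
Rules with consequent 'high': {R2, R3} → strengths 0.0211, 0.0924
Aggregate via t-conorm [a + b − a·b]: 0.1116

0.112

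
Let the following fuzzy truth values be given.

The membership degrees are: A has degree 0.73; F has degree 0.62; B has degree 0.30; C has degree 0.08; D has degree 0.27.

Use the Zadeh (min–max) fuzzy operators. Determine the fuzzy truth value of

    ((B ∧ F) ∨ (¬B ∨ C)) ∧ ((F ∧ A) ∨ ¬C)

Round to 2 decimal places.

B ∧ F = min(a, b) on (0.30, 0.62) = 0.30
¬B = 1 − 0.30 = 0.70
¬B ∨ C = max(a, b) on (0.70, 0.08) = 0.70
(B ∧ F) ∨ (¬B ∨ C) = max(a, b) on (0.30, 0.70) = 0.70
F ∧ A = min(a, b) on (0.62, 0.73) = 0.62
¬C = 1 − 0.08 = 0.92
(F ∧ A) ∨ ¬C = max(a, b) on (0.62, 0.92) = 0.92
((B ∧ F) ∨ (¬B ∨ C)) ∧ ((F ∧ A) ∨ ¬C) = min(a, b) on (0.70, 0.92) = 0.70

0.70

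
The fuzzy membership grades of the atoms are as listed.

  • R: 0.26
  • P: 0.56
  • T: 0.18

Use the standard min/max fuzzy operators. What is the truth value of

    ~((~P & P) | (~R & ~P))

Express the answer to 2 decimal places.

~P = 1 − 0.56 = 0.44
~P & P = min(a, b) on (0.44, 0.56) = 0.44
~R = 1 − 0.26 = 0.74
~P = 1 − 0.56 = 0.44
~R & ~P = min(a, b) on (0.74, 0.44) = 0.44
(~P & P) | (~R & ~P) = max(a, b) on (0.44, 0.44) = 0.44
~((~P & P) | (~R & ~P)) = 1 − 0.44 = 0.56

0.56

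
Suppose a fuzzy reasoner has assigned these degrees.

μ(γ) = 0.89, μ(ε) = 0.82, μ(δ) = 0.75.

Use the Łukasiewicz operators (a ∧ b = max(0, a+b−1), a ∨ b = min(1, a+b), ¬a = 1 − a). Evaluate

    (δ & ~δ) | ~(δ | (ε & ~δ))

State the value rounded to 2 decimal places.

0.18

~δ = 1 − 0.75 = 0.25
δ & ~δ = max(0, a+b−1) on (0.75, 0.25) = 0.00
~δ = 1 − 0.75 = 0.25
ε & ~δ = max(0, a+b−1) on (0.82, 0.25) = 0.07
δ | (ε & ~δ) = min(1, a+b) on (0.75, 0.07) = 0.82
~(δ | (ε & ~δ)) = 1 − 0.82 = 0.18
(δ & ~δ) | ~(δ | (ε & ~δ)) = min(1, a+b) on (0.00, 0.18) = 0.18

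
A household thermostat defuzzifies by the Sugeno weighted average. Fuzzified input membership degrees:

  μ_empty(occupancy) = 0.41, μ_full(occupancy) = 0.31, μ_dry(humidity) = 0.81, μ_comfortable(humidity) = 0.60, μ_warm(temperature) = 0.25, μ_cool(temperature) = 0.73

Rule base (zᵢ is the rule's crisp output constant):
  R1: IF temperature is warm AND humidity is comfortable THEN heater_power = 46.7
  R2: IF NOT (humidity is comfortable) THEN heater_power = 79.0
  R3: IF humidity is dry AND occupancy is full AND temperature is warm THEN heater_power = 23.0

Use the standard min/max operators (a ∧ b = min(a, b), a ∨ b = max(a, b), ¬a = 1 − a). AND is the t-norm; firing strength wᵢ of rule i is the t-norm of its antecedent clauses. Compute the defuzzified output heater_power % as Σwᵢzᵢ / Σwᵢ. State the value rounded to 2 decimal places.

54.47

R1 (z=46.7): warm=0.25, comfortable=0.60; AND[min(a, b)] → w = 0.25
R2 (z=79.0): ¬comfortable=1−0.60=0.40 → w = 0.40
R3 (z=23.0): dry=0.81, full=0.31, warm=0.25; AND[min(a, b)] → w = 0.25
Weighted average = (0.25·46.7 + 0.40·79.0 + 0.25·23.0) / (0.25 + 0.40 + 0.25)
  = 49.0250 / 0.9000 = 54.47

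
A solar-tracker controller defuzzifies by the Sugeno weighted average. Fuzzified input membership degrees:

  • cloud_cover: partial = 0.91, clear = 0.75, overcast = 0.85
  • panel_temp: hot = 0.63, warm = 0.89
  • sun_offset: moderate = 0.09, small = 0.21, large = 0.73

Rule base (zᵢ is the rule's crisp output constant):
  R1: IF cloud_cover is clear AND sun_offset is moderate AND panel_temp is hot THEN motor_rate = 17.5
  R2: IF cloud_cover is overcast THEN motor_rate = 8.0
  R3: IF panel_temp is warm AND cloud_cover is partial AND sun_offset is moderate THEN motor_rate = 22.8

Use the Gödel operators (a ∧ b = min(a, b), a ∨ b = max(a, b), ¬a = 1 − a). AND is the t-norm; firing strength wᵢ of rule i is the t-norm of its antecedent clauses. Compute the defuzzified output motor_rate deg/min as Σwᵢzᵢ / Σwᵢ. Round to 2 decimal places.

10.12

R1 (z=17.5): clear=0.75, moderate=0.09, hot=0.63; AND[min(a, b)] → w = 0.09
R2 (z=8.0): overcast=0.85 → w = 0.85
R3 (z=22.8): warm=0.89, partial=0.91, moderate=0.09; AND[min(a, b)] → w = 0.09
Weighted average = (0.09·17.5 + 0.85·8.0 + 0.09·22.8) / (0.09 + 0.85 + 0.09)
  = 10.4270 / 1.0300 = 10.12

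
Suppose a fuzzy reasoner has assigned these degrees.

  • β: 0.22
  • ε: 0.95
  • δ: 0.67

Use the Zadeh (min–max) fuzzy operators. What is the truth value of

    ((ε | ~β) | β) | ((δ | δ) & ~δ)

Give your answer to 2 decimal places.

0.95

~β = 1 − 0.22 = 0.78
ε | ~β = max(a, b) on (0.95, 0.78) = 0.95
(ε | ~β) | β = max(a, b) on (0.95, 0.22) = 0.95
δ | δ = max(a, b) on (0.67, 0.67) = 0.67
~δ = 1 − 0.67 = 0.33
(δ | δ) & ~δ = min(a, b) on (0.67, 0.33) = 0.33
((ε | ~β) | β) | ((δ | δ) & ~δ) = max(a, b) on (0.95, 0.33) = 0.95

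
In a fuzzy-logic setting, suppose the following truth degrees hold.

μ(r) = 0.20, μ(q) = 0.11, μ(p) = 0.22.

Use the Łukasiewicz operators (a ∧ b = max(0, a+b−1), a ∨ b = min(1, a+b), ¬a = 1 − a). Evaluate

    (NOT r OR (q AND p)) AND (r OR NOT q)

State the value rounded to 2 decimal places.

NOT r = 1 − 0.20 = 0.80
q AND p = max(0, a+b−1) on (0.11, 0.22) = 0.00
NOT r OR (q AND p) = min(1, a+b) on (0.80, 0.00) = 0.80
NOT q = 1 − 0.11 = 0.89
r OR NOT q = min(1, a+b) on (0.20, 0.89) = 1.00
(NOT r OR (q AND p)) AND (r OR NOT q) = max(0, a+b−1) on (0.80, 1.00) = 0.80

0.80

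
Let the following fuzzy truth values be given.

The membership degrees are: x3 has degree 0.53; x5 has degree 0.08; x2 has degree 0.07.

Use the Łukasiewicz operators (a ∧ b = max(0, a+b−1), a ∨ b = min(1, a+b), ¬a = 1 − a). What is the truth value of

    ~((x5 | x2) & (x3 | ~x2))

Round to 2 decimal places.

0.85

x5 | x2 = min(1, a+b) on (0.08, 0.07) = 0.15
~x2 = 1 − 0.07 = 0.93
x3 | ~x2 = min(1, a+b) on (0.53, 0.93) = 1.00
(x5 | x2) & (x3 | ~x2) = max(0, a+b−1) on (0.15, 1.00) = 0.15
~((x5 | x2) & (x3 | ~x2)) = 1 − 0.15 = 0.85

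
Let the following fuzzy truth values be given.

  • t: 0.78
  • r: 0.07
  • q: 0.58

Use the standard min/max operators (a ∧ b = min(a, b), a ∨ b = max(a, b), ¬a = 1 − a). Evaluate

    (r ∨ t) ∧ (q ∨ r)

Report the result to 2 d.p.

r ∨ t = max(a, b) on (0.07, 0.78) = 0.78
q ∨ r = max(a, b) on (0.58, 0.07) = 0.58
(r ∨ t) ∧ (q ∨ r) = min(a, b) on (0.78, 0.58) = 0.58

0.58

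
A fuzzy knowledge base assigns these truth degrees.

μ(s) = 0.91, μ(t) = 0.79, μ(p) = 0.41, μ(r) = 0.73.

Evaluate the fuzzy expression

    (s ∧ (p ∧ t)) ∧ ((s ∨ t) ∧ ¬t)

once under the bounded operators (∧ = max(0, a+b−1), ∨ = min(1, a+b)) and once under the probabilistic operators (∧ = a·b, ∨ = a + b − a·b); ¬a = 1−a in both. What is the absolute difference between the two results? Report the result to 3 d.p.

0.061

Under bounded:
  p ∧ t = max(0, a+b−1) on (0.41, 0.79) = 0.20
  s ∧ (p ∧ t) = max(0, a+b−1) on (0.91, 0.20) = 0.11
  s ∨ t = min(1, a+b) on (0.91, 0.79) = 1.00
  ¬t = 1 − 0.79 = 0.21
  (s ∨ t) ∧ ¬t = max(0, a+b−1) on (1.00, 0.21) = 0.21
  (s ∧ (p ∧ t)) ∧ ((s ∨ t) ∧ ¬t) = max(0, a+b−1) on (0.11, 0.21) = 0.00
  → value = 0.0000
Under probabilistic:
  p ∧ t = a·b on (0.4100, 0.7900) = 0.3239
  s ∧ (p ∧ t) = a·b on (0.9100, 0.3239) = 0.2947
  s ∨ t = a + b − a·b on (0.9100, 0.7900) = 0.9811
  ¬t = 1 − 0.7900 = 0.2100
  (s ∨ t) ∧ ¬t = a·b on (0.9811, 0.2100) = 0.2060
  (s ∧ (p ∧ t)) ∧ ((s ∨ t) ∧ ¬t) = a·b on (0.2947, 0.2060) = 0.0607
  → value = 0.0607
|0.0000 − 0.0607| = 0.061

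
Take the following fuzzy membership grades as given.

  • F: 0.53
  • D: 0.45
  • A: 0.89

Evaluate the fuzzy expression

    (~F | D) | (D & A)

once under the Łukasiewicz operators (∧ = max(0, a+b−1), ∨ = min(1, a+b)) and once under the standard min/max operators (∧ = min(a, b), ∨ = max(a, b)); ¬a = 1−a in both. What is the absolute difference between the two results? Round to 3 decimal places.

Under Łukasiewicz:
  ~F = 1 − 0.53 = 0.47
  ~F | D = min(1, a+b) on (0.47, 0.45) = 0.92
  D & A = max(0, a+b−1) on (0.45, 0.89) = 0.34
  (~F | D) | (D & A) = min(1, a+b) on (0.92, 0.34) = 1.00
  → value = 1.0000
Under standard min/max:
  ~F = 1 − 0.53 = 0.47
  ~F | D = max(a, b) on (0.47, 0.45) = 0.47
  D & A = min(a, b) on (0.45, 0.89) = 0.45
  (~F | D) | (D & A) = max(a, b) on (0.47, 0.45) = 0.47
  → value = 0.4700
|1.0000 − 0.4700| = 0.530

0.530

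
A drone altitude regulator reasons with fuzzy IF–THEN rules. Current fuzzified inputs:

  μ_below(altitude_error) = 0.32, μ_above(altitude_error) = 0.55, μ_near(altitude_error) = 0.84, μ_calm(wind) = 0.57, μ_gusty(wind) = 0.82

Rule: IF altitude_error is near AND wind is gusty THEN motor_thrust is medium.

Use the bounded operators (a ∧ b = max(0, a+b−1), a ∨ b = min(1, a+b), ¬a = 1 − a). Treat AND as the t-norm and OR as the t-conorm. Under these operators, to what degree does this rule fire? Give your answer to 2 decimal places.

firing strength: near=0.84, gusty=0.82; AND[max(0, a+b−1)] → w = 0.66

0.66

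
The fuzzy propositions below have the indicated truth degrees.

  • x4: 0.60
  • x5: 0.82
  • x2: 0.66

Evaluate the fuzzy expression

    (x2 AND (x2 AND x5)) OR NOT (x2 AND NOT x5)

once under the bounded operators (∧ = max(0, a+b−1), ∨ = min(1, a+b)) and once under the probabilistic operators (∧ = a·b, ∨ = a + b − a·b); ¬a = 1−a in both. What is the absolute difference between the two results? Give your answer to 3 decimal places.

0.076

Under bounded:
  x2 AND x5 = max(0, a+b−1) on (0.66, 0.82) = 0.48
  x2 AND (x2 AND x5) = max(0, a+b−1) on (0.66, 0.48) = 0.14
  NOT x5 = 1 − 0.82 = 0.18
  x2 AND NOT x5 = max(0, a+b−1) on (0.66, 0.18) = 0.00
  NOT (x2 AND NOT x5) = 1 − 0.00 = 1.00
  (x2 AND (x2 AND x5)) OR NOT (x2 AND NOT x5) = min(1, a+b) on (0.14, 1.00) = 1.00
  → value = 1.0000
Under probabilistic:
  x2 AND x5 = a·b on (0.6600, 0.8200) = 0.5412
  x2 AND (x2 AND x5) = a·b on (0.6600, 0.5412) = 0.3572
  NOT x5 = 1 − 0.8200 = 0.1800
  x2 AND NOT x5 = a·b on (0.6600, 0.1800) = 0.1188
  NOT (x2 AND NOT x5) = 1 − 0.1188 = 0.8812
  (x2 AND (x2 AND x5)) OR NOT (x2 AND NOT x5) = a + b − a·b on (0.3572, 0.8812) = 0.9236
  → value = 0.9236
|1.0000 − 0.9236| = 0.076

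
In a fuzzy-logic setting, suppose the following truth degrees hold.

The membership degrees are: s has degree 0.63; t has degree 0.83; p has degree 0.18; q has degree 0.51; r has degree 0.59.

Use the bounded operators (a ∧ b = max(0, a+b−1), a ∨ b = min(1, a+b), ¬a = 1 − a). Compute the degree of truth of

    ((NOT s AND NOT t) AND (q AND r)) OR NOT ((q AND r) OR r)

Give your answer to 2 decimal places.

NOT s = 1 − 0.63 = 0.37
NOT t = 1 − 0.83 = 0.17
NOT s AND NOT t = max(0, a+b−1) on (0.37, 0.17) = 0.00
q AND r = max(0, a+b−1) on (0.51, 0.59) = 0.10
(NOT s AND NOT t) AND (q AND r) = max(0, a+b−1) on (0.00, 0.10) = 0.00
q AND r = max(0, a+b−1) on (0.51, 0.59) = 0.10
(q AND r) OR r = min(1, a+b) on (0.10, 0.59) = 0.69
NOT ((q AND r) OR r) = 1 − 0.69 = 0.31
((NOT s AND NOT t) AND (q AND r)) OR NOT ((q AND r) OR r) = min(1, a+b) on (0.00, 0.31) = 0.31

0.31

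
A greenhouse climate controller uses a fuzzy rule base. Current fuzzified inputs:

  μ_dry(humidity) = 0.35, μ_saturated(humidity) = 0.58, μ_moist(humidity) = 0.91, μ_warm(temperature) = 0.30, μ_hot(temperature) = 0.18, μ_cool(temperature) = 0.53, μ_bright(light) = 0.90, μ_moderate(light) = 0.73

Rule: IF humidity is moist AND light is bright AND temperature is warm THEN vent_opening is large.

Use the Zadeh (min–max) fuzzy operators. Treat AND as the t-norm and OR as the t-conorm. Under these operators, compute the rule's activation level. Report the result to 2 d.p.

firing strength: moist=0.91, bright=0.90, warm=0.30; AND[min(a, b)] → w = 0.30

0.30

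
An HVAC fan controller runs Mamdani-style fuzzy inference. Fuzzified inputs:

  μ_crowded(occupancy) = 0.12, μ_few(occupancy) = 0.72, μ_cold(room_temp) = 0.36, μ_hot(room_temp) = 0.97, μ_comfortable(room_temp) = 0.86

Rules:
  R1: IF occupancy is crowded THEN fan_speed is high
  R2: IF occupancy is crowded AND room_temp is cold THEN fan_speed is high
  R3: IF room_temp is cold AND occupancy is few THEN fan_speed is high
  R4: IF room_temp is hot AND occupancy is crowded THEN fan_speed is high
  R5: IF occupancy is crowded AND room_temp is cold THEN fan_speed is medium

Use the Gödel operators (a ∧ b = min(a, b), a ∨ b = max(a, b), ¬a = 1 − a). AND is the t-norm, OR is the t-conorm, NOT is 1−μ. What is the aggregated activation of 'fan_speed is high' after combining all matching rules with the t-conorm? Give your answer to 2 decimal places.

R1: crowded=0.12 → w = 0.12
R2: crowded=0.12, cold=0.36; AND[min(a, b)] → w = 0.12
R3: cold=0.36, few=0.72; AND[min(a, b)] → w = 0.36
R4: hot=0.97, crowded=0.12; AND[min(a, b)] → w = 0.12
R5: crowded=0.12, cold=0.36; AND[min(a, b)] → w = 0.12
Rules with consequent 'high': {R1, R2, R3, R4} → strengths 0.12, 0.12, 0.36, 0.12
Aggregate via t-conorm [max(a, b)]: 0.36

0.36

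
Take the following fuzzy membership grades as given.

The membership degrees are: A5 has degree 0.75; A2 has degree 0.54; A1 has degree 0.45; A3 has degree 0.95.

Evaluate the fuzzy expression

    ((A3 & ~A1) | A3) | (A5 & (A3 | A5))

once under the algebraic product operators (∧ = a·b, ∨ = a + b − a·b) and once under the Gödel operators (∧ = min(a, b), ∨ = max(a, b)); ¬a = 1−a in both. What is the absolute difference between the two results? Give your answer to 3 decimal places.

Under algebraic product:
  ~A1 = 1 − 0.4500 = 0.5500
  A3 & ~A1 = a·b on (0.9500, 0.5500) = 0.5225
  (A3 & ~A1) | A3 = a + b − a·b on (0.5225, 0.9500) = 0.9761
  A3 | A5 = a + b − a·b on (0.9500, 0.7500) = 0.9875
  A5 & (A3 | A5) = a·b on (0.7500, 0.9875) = 0.7406
  ((A3 & ~A1) | A3) | (A5 & (A3 | A5)) = a + b − a·b on (0.9761, 0.7406) = 0.9938
  → value = 0.9938
Under Gödel:
  ~A1 = 1 − 0.45 = 0.55
  A3 & ~A1 = min(a, b) on (0.95, 0.55) = 0.55
  (A3 & ~A1) | A3 = max(a, b) on (0.55, 0.95) = 0.95
  A3 | A5 = max(a, b) on (0.95, 0.75) = 0.95
  A5 & (A3 | A5) = min(a, b) on (0.75, 0.95) = 0.75
  ((A3 & ~A1) | A3) | (A5 & (A3 | A5)) = max(a, b) on (0.95, 0.75) = 0.95
  → value = 0.9500
|0.9938 − 0.9500| = 0.044

0.044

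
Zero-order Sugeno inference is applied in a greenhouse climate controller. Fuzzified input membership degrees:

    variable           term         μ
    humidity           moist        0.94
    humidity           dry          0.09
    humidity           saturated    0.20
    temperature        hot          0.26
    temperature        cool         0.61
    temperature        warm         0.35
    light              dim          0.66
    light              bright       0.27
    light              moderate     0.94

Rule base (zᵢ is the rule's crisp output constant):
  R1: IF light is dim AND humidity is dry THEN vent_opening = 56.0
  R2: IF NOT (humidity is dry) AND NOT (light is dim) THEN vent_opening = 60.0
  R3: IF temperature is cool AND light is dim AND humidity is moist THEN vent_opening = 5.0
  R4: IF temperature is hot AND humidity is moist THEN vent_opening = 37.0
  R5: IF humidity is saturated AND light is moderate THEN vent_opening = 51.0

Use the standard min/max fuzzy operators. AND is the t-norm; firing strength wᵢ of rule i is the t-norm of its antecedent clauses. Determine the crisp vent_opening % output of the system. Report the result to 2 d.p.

32.21

R1 (z=56.0): dim=0.66, dry=0.09; AND[min(a, b)] → w = 0.09
R2 (z=60.0): ¬dry=1−0.09=0.91, ¬dim=1−0.66=0.34; AND[min(a, b)] → w = 0.34
R3 (z=5.0): cool=0.61, dim=0.66, moist=0.94; AND[min(a, b)] → w = 0.61
R4 (z=37.0): hot=0.26, moist=0.94; AND[min(a, b)] → w = 0.26
R5 (z=51.0): saturated=0.20, moderate=0.94; AND[min(a, b)] → w = 0.20
Weighted average = (0.09·56.0 + 0.34·60.0 + 0.61·5.0 + 0.26·37.0 + 0.20·51.0) / (0.09 + 0.34 + 0.61 + 0.26 + 0.20)
  = 48.3100 / 1.5000 = 32.21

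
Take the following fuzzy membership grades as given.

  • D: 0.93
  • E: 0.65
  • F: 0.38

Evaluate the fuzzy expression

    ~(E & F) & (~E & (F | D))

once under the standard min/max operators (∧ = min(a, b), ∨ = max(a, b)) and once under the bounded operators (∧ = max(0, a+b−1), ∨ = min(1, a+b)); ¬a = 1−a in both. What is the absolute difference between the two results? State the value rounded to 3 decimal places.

Under standard min/max:
  E & F = min(a, b) on (0.65, 0.38) = 0.38
  ~(E & F) = 1 − 0.38 = 0.62
  ~E = 1 − 0.65 = 0.35
  F | D = max(a, b) on (0.38, 0.93) = 0.93
  ~E & (F | D) = min(a, b) on (0.35, 0.93) = 0.35
  ~(E & F) & (~E & (F | D)) = min(a, b) on (0.62, 0.35) = 0.35
  → value = 0.3500
Under bounded:
  E & F = max(0, a+b−1) on (0.65, 0.38) = 0.03
  ~(E & F) = 1 − 0.03 = 0.97
  ~E = 1 − 0.65 = 0.35
  F | D = min(1, a+b) on (0.38, 0.93) = 1.00
  ~E & (F | D) = max(0, a+b−1) on (0.35, 1.00) = 0.35
  ~(E & F) & (~E & (F | D)) = max(0, a+b−1) on (0.97, 0.35) = 0.32
  → value = 0.3200
|0.3500 − 0.3200| = 0.030

0.030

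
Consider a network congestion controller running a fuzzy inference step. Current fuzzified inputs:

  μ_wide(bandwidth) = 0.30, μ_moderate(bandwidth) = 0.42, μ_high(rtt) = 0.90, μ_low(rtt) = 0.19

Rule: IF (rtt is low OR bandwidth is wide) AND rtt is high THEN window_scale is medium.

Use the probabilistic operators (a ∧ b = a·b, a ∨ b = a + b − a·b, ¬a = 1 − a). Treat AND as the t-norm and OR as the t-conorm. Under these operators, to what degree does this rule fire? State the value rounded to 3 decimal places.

firing strength: (low=0.19 OR wide=0.30) = 0.4330; AND[a·b] with high=0.90 → w = 0.3897

0.390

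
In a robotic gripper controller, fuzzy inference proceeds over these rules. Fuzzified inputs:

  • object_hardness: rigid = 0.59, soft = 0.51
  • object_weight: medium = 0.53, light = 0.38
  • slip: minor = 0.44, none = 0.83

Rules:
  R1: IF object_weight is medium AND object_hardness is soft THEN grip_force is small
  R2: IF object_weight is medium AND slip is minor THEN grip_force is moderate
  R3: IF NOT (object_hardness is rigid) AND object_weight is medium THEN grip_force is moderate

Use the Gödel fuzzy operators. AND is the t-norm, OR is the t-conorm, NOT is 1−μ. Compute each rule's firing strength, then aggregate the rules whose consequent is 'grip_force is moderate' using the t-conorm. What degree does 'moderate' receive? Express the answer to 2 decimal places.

0.44

R1: medium=0.53, soft=0.51; AND[min(a, b)] → w = 0.51
R2: medium=0.53, minor=0.44; AND[min(a, b)] → w = 0.44
R3: ¬rigid=1−0.59=0.41, medium=0.53; AND[min(a, b)] → w = 0.41
Rules with consequent 'moderate': {R2, R3} → strengths 0.44, 0.41
Aggregate via t-conorm [max(a, b)]: 0.44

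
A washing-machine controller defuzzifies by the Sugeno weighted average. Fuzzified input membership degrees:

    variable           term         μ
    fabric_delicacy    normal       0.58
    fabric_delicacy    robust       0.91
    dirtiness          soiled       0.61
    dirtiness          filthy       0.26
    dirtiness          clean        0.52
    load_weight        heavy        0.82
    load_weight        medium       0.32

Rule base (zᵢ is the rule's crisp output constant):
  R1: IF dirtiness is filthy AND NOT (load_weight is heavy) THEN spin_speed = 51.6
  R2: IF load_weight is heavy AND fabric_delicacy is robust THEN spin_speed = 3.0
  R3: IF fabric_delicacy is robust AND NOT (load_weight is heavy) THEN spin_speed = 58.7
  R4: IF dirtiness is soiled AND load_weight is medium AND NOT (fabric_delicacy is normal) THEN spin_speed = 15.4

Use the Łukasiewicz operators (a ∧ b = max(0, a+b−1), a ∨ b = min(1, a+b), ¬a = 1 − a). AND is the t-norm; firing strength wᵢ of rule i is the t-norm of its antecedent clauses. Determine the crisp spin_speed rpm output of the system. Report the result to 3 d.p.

9.113

R1 (z=51.6): filthy=0.26, ¬heavy=1−0.82=0.18; AND[max(0, a+b−1)] → w = 0.00
R2 (z=3.0): heavy=0.82, robust=0.91; AND[max(0, a+b−1)] → w = 0.73
R3 (z=58.7): robust=0.91, ¬heavy=1−0.82=0.18; AND[max(0, a+b−1)] → w = 0.09
R4 (z=15.4): soiled=0.61, medium=0.32, ¬normal=1−0.58=0.42; AND[max(0, a+b−1)] → w = 0.00
Weighted average = (0.00·51.6 + 0.73·3.0 + 0.09·58.7 + 0.00·15.4) / (0.00 + 0.73 + 0.09 + 0.00)
  = 7.4730 / 0.8200 = 9.113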